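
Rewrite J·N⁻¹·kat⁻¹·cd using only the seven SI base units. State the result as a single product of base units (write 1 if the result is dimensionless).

m·s·mol⁻¹·cd

J = N·m (work = force × distance),
    = kg·m²·s⁻².
N = kg·m/s² = kg·m·s⁻² (force = mass × acceleration).
So N⁻¹ = kg⁻¹·m⁻¹·s².
kat = mol/s = s⁻¹·mol (catalytic activity).
So kat⁻¹ = s·mol⁻¹.
Combining: J·N⁻¹·kat⁻¹·cd = (kg·m²·s⁻²) · (kg⁻¹·m⁻¹·s²) · (s·mol⁻¹) · cd = m·s·mol⁻¹·cd.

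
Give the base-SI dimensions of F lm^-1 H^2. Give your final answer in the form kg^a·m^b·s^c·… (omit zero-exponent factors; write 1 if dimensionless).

F = kg⁻¹·m⁻²·s⁴·A².
lm = cd.
So lm⁻¹ = cd⁻¹.
H = kg·m²·s⁻²·A⁻².
So H² = kg²·m⁴·s⁻⁴·A⁻⁴.
Combining: F·lm⁻¹·H² = (kg⁻¹·m⁻²·s⁴·A²) · cd⁻¹ · (kg²·m⁴·s⁻⁴·A⁻⁴) = kg·m²·A⁻²·cd⁻¹.

kg·m²·A⁻²·cd⁻¹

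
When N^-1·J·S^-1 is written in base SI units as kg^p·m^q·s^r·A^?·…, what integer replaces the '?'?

N = kg·m/s² = kg·m·s⁻² (force = mass × acceleration).
So N⁻¹ = kg⁻¹·m⁻¹·s².
J = N·m (work = force × distance),
    = kg·m²·s⁻².
S = 1/Ω (conductance is reciprocal resistance),
    = kg⁻¹·m⁻²·s³·A².
So S⁻¹ = kg·m²·s⁻³·A⁻².
Combining: N⁻¹·J·S⁻¹ = (kg⁻¹·m⁻¹·s²) · (kg·m²·s⁻²) · (kg·m²·s⁻³·A⁻²) = kg·m³·s⁻³·A⁻².
The exponent of A is -2.

-2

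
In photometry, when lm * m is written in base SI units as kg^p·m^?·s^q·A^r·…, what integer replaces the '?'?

lm = cd·sr = cd (luminous flux; sr is dimensionless).
Combining: lm·m = cd · m = m·cd.
The exponent of m is 1.

1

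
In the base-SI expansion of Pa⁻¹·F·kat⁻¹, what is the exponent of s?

7

Pa = kg·m⁻¹·s⁻².
So Pa⁻¹ = kg⁻¹·m·s².
F = kg⁻¹·m⁻²·s⁴·A².
kat = s⁻¹·mol.
So kat⁻¹ = s·mol⁻¹.
Combining: Pa⁻¹·F·kat⁻¹ = (kg⁻¹·m·s²) · (kg⁻¹·m⁻²·s⁴·A²) · (s·mol⁻¹) = kg⁻²·m⁻¹·s⁷·A²·mol⁻¹.
The exponent of s is 7.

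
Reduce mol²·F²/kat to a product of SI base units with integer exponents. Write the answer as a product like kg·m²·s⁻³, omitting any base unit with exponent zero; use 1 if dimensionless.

F = C/V (capacitance = charge per voltage),
    = A·s/(kg·m²·s⁻³·A⁻¹) (substituting C and V),
    = kg⁻¹·m⁻²·s⁴·A².
So F² = kg⁻²·m⁻⁴·s⁸·A⁴.
kat = mol/s = s⁻¹·mol (catalytic activity).
So kat⁻¹ = s·mol⁻¹.
Combining: mol²·F²·kat⁻¹ = mol² · (kg⁻²·m⁻⁴·s⁸·A⁴) · (s·mol⁻¹) = kg⁻²·m⁻⁴·s⁹·A⁴·mol.

kg⁻²·m⁻⁴·s⁹·A⁴·mol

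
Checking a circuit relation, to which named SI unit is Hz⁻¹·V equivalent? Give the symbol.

Wb

Hz = 1/s = s⁻¹ (frequency is cycles per second).
So Hz⁻¹ = s.
V = W/A (potential = power per current),
    = kg·m²·s⁻³·A⁻¹.
Combining: Hz⁻¹·V = s · (kg·m²·s⁻³·A⁻¹) = kg·m²·s⁻²·A⁻¹.
kg·m²·s⁻²·A⁻¹ is the base-SI form of the weber.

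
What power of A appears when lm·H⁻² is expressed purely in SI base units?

4

lm = cd.
H = kg·m²·s⁻²·A⁻².
So H⁻² = kg⁻²·m⁻⁴·s⁴·A⁴.
Combining: lm·H⁻² = cd · (kg⁻²·m⁻⁴·s⁴·A⁴) = kg⁻²·m⁻⁴·s⁴·A⁴·cd.
The exponent of A is 4.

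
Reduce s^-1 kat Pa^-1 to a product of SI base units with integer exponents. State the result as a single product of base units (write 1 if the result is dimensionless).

kat = mol/s = s⁻¹·mol (catalytic activity).
Pa = N/m² (pressure = force per area),
    = kg·m⁻¹·s⁻².
So Pa⁻¹ = kg⁻¹·m·s².
Combining: s⁻¹·kat·Pa⁻¹ = s⁻¹ · (s⁻¹·mol) · (kg⁻¹·m·s²) = kg⁻¹·m·mol.

kg⁻¹·m·mol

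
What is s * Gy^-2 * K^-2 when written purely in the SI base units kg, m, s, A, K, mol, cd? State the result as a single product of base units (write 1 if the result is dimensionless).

Gy = J/kg (absorbed dose = energy per mass),
    = m²·s⁻².
So Gy⁻² = m⁻⁴·s⁴.
Combining: s·Gy⁻²·K⁻² = s · (m⁻⁴·s⁴) · K⁻² = m⁻⁴·s⁵·K⁻².

m⁻⁴·s⁵·K⁻²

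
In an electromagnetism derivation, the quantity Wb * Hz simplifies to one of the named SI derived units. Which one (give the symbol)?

Wb = kg·m²·s⁻²·A⁻¹.
Hz = s⁻¹.
Combining: Wb·Hz = (kg·m²·s⁻²·A⁻¹) · s⁻¹ = kg·m²·s⁻³·A⁻¹.
kg·m²·s⁻³·A⁻¹ is the base-SI form of the volt.

V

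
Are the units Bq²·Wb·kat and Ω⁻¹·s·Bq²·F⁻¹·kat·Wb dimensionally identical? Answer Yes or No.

Left side:
  Bq = s⁻¹.
  So Bq² = s⁻².
  Wb = kg·m²·s⁻²·A⁻¹.
  kat = s⁻¹·mol.
  Combining: Bq²·Wb·kat = s⁻² · (kg·m²·s⁻²·A⁻¹) · (s⁻¹·mol) = kg·m²·s⁻⁵·A⁻¹·mol.
Right side:
  Ω = V/A (resistance = voltage per current),
      = kg·m²·s⁻³·A⁻².
  So Ω⁻¹ = kg⁻¹·m⁻²·s³·A².
  Bq = 1/s = s⁻¹ (activity is decays per second).
  So Bq² = s⁻².
  F = C/V (capacitance = charge per voltage),
      = A·s/(kg·m²·s⁻³·A⁻¹) (substituting C and V),
      = kg⁻¹·m⁻²·s⁴·A².
  So F⁻¹ = kg·m²·s⁻⁴·A⁻².
  kat = mol/s = s⁻¹·mol (catalytic activity).
  Wb = V·s (flux: a volt is a weber per second),
      = kg·m²·s⁻²·A⁻¹.
  Combining: Ω⁻¹·s·Bq²·F⁻¹·kat·Wb = (kg⁻¹·m⁻²·s³·A²) · s · s⁻² · (kg·m²·s⁻⁴·A⁻²) · (s⁻¹·mol) · (kg·m²·s⁻²·A⁻¹) = kg·m²·s⁻⁵·A⁻¹·mol.
Both reduce to kg·m²·s⁻⁵·A⁻¹·mol.

Yes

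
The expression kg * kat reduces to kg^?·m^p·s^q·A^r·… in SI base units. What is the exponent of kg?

kat = mol/s = s⁻¹·mol (catalytic activity).
Combining: kg·kat = kg · (s⁻¹·mol) = kg·s⁻¹·mol.
The exponent of kg is 1.

1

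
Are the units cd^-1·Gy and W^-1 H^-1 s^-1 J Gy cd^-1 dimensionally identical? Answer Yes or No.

No

Left side:
  Gy = m²·s⁻².
  Combining: cd⁻¹·Gy = cd⁻¹ · (m²·s⁻²) = m²·s⁻²·cd⁻¹.
Right side:
  W = J/s (power = energy per time),
      = kg·m²·s⁻³.
  So W⁻¹ = kg⁻¹·m⁻²·s³.
  H = Wb/A (inductance = flux per current),
      = kg·m²·s⁻²·A⁻².
  So H⁻¹ = kg⁻¹·m⁻²·s²·A².
  J = N·m (work = force × distance),
      = kg·m²·s⁻².
  Gy = J/kg (absorbed dose = energy per mass),
      = m²·s⁻².
  Combining: W⁻¹·H⁻¹·s⁻¹·J·Gy·cd⁻¹ = (kg⁻¹·m⁻²·s³) · (kg⁻¹·m⁻²·s²·A²) · s⁻¹ · (kg·m²·s⁻²) · (m²·s⁻²) · cd⁻¹ = kg⁻¹·A²·cd⁻¹.
Left is m²·s⁻²·cd⁻¹; right is kg⁻¹·A²·cd⁻¹ — different.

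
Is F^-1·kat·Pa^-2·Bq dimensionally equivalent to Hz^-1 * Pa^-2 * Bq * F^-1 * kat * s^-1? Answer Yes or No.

Left side:
  F = C/V (capacitance = charge per voltage),
      = A·s/(kg·m²·s⁻³·A⁻¹) (substituting C and V),
      = kg⁻¹·m⁻²·s⁴·A².
  So F⁻¹ = kg·m²·s⁻⁴·A⁻².
  kat = mol/s = s⁻¹·mol (catalytic activity).
  Pa = N/m² (pressure = force per area),
      = kg·m⁻¹·s⁻².
  So Pa⁻² = kg⁻²·m²·s⁴.
  Bq = 1/s = s⁻¹ (activity is decays per second).
  Combining: F⁻¹·kat·Pa⁻²·Bq = (kg·m²·s⁻⁴·A⁻²) · (s⁻¹·mol) · (kg⁻²·m²·s⁴) · s⁻¹ = kg⁻¹·m⁴·s⁻²·A⁻²·mol.
Right side:
  Hz = 1/s = s⁻¹ (frequency is cycles per second).
  So Hz⁻¹ = s.
  Pa = N/m² (pressure = force per area),
      = kg·m⁻¹·s⁻².
  So Pa⁻² = kg⁻²·m²·s⁴.
  Bq = 1/s = s⁻¹ (activity is decays per second).
  F = C/V (capacitance = charge per voltage),
      = A·s/(kg·m²·s⁻³·A⁻¹) (substituting C and V),
      = kg⁻¹·m⁻²·s⁴·A².
  So F⁻¹ = kg·m²·s⁻⁴·A⁻².
  kat = mol/s = s⁻¹·mol (catalytic activity).
  Combining: Hz⁻¹·Pa⁻²·Bq·F⁻¹·kat·s⁻¹ = s · (kg⁻²·m²·s⁴) · s⁻¹ · (kg·m²·s⁻⁴·A⁻²) · (s⁻¹·mol) · s⁻¹ = kg⁻¹·m⁴·s⁻²·A⁻²·mol.
Both reduce to kg⁻¹·m⁴·s⁻²·A⁻²·mol.

Yes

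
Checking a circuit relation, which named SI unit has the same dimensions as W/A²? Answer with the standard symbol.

W = J/s (power = energy per time),
    = kg·m²·s⁻³.
Combining: A⁻²·W = A⁻² · (kg·m²·s⁻³) = kg·m²·s⁻³·A⁻².
kg·m²·s⁻³·A⁻² is the base-SI form of the ohm.

Ω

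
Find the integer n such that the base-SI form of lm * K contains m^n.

0

lm = cd.
Combining: lm·K = cd · K = K·cd.
The exponent of m is 0.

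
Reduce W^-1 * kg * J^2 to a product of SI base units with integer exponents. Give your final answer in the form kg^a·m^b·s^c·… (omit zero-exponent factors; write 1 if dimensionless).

W = J/s (power = energy per time),
    = kg·m²·s⁻³.
So W⁻¹ = kg⁻¹·m⁻²·s³.
J = N·m (work = force × distance),
    = kg·m²·s⁻².
So J² = kg²·m⁴·s⁻⁴.
Combining: W⁻¹·kg·J² = (kg⁻¹·m⁻²·s³) · kg · (kg²·m⁴·s⁻⁴) = kg²·m²·s⁻¹.

kg²·m²·s⁻¹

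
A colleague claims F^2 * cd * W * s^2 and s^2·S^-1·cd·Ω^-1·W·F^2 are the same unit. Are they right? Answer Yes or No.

Left side:
  F = C/V (capacitance = charge per voltage),
      = A·s/(kg·m²·s⁻³·A⁻¹) (substituting C and V),
      = kg⁻¹·m⁻²·s⁴·A².
  So F² = kg⁻²·m⁻⁴·s⁸·A⁴.
  W = J/s (power = energy per time),
      = kg·m²·s⁻³.
  Combining: F²·cd·W·s² = (kg⁻²·m⁻⁴·s⁸·A⁴) · cd · (kg·m²·s⁻³) · s² = kg⁻¹·m⁻²·s⁷·A⁴·cd.
Right side:
  S = kg⁻¹·m⁻²·s³·A².
  So S⁻¹ = kg·m²·s⁻³·A⁻².
  Ω = kg·m²·s⁻³·A⁻².
  So Ω⁻¹ = kg⁻¹·m⁻²·s³·A².
  W = kg·m²·s⁻³.
  F = kg⁻¹·m⁻²·s⁴·A².
  So F² = kg⁻²·m⁻⁴·s⁸·A⁴.
  Combining: s²·S⁻¹·cd·Ω⁻¹·W·F² = s² · (kg·m²·s⁻³·A⁻²) · cd · (kg⁻¹·m⁻²·s³·A²) · (kg·m²·s⁻³) · (kg⁻²·m⁻⁴·s⁸·A⁴) = kg⁻¹·m⁻²·s⁷·A⁴·cd.
Both reduce to kg⁻¹·m⁻²·s⁷·A⁴·cd.

Yes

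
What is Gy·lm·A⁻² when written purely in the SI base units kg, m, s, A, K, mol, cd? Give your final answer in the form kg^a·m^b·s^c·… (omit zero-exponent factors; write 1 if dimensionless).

Gy = J/kg (absorbed dose = energy per mass),
    = m²·s⁻².
lm = cd·sr = cd (luminous flux; sr is dimensionless).
Combining: Gy·lm·A⁻² = (m²·s⁻²) · cd · A⁻² = m²·s⁻²·A⁻²·cd.

m²·s⁻²·A⁻²·cd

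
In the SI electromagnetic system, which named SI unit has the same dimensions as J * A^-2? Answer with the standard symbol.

H

J = N·m (work = force × distance),
    = kg·m²·s⁻².
Combining: J·A⁻² = (kg·m²·s⁻²) · A⁻² = kg·m²·s⁻²·A⁻².
kg·m²·s⁻²·A⁻² is the base-SI form of the henry.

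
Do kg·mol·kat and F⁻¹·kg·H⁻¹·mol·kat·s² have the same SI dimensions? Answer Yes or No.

Yes

Left side:
  kat = s⁻¹·mol.
  Combining: kg·mol·kat = kg · mol · (s⁻¹·mol) = kg·s⁻¹·mol².
Right side:
  F = kg⁻¹·m⁻²·s⁴·A².
  So F⁻¹ = kg·m²·s⁻⁴·A⁻².
  H = kg·m²·s⁻²·A⁻².
  So H⁻¹ = kg⁻¹·m⁻²·s²·A².
  kat = s⁻¹·mol.
  Combining: F⁻¹·kg·H⁻¹·mol·kat·s² = (kg·m²·s⁻⁴·A⁻²) · kg · (kg⁻¹·m⁻²·s²·A²) · mol · (s⁻¹·mol) · s² = kg·s⁻¹·mol².
Both reduce to kg·s⁻¹·mol².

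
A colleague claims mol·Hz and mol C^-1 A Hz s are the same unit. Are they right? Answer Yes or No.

Yes

Left side:
  Hz = s⁻¹.
  Combining: mol·Hz = mol · s⁻¹ = s⁻¹·mol.
Right side:
  C = A·s = s·A (charge = current × time).
  So C⁻¹ = s⁻¹·A⁻¹.
  Hz = 1/s = s⁻¹ (frequency is cycles per second).
  Combining: mol·C⁻¹·A·Hz·s = mol · (s⁻¹·A⁻¹) · A · s⁻¹ · s = s⁻¹·mol.
Both reduce to s⁻¹·mol.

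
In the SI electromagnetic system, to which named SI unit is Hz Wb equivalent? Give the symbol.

V

Hz = s⁻¹.
Wb = kg·m²·s⁻²·A⁻¹.
Combining: Hz·Wb = s⁻¹ · (kg·m²·s⁻²·A⁻¹) = kg·m²·s⁻³·A⁻¹.
kg·m²·s⁻³·A⁻¹ is the base-SI form of the volt.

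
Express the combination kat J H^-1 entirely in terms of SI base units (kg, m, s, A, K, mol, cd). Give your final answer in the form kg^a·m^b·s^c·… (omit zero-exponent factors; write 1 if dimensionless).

kat = mol/s = s⁻¹·mol (catalytic activity).
J = N·m (work = force × distance),
    = kg·m²·s⁻².
H = Wb/A (inductance = flux per current),
    = kg·m²·s⁻²·A⁻².
So H⁻¹ = kg⁻¹·m⁻²·s²·A².
Combining: kat·J·H⁻¹ = (s⁻¹·mol) · (kg·m²·s⁻²) · (kg⁻¹·m⁻²·s²·A²) = s⁻¹·A²·mol.

s⁻¹·A²·mol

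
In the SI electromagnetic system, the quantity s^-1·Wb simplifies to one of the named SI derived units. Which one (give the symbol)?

V

Wb = V·s (flux: a volt is a weber per second),
    = kg·m²·s⁻²·A⁻¹.
Combining: s⁻¹·Wb = s⁻¹ · (kg·m²·s⁻²·A⁻¹) = kg·m²·s⁻³·A⁻¹.
kg·m²·s⁻³·A⁻¹ is the base-SI form of the volt.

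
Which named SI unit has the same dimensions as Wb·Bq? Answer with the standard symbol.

Wb = V·s (flux: a volt is a weber per second),
    = kg·m²·s⁻²·A⁻¹.
Bq = 1/s = s⁻¹ (activity is decays per second).
Combining: Wb·Bq = (kg·m²·s⁻²·A⁻¹) · s⁻¹ = kg·m²·s⁻³·A⁻¹.
kg·m²·s⁻³·A⁻¹ is the base-SI form of the volt.

V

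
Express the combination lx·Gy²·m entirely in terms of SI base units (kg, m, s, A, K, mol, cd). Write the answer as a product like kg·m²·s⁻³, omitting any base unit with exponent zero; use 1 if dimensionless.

m³·s⁻⁴·cd

lx = m⁻²·cd.
Gy = m²·s⁻².
So Gy² = m⁴·s⁻⁴.
Combining: lx·Gy²·m = (m⁻²·cd) · (m⁴·s⁻⁴) · m = m³·s⁻⁴·cd.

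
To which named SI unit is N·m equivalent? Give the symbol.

N = kg·m·s⁻².
Combining: N·m = (kg·m·s⁻²) · m = kg·m²·s⁻².
kg·m²·s⁻² is the base-SI form of the joule.

J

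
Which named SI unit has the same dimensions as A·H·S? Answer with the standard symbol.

C

H = kg·m²·s⁻²·A⁻².
S = kg⁻¹·m⁻²·s³·A².
Combining: A·H·S = A · (kg·m²·s⁻²·A⁻²) · (kg⁻¹·m⁻²·s³·A²) = s·A.
s·A is the base-SI form of the coulomb.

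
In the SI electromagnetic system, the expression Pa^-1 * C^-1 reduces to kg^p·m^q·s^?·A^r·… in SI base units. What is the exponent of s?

1

Pa = N/m² (pressure = force per area),
    = kg·m⁻¹·s⁻².
So Pa⁻¹ = kg⁻¹·m·s².
C = A·s = s·A (charge = current × time).
So C⁻¹ = s⁻¹·A⁻¹.
Combining: Pa⁻¹·C⁻¹ = (kg⁻¹·m·s²) · (s⁻¹·A⁻¹) = kg⁻¹·m·s·A⁻¹.
The exponent of s is 1.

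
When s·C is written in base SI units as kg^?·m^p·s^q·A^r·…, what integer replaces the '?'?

0

C = s·A.
Combining: s·C = s · (s·A) = s²·A.
The exponent of kg is 0.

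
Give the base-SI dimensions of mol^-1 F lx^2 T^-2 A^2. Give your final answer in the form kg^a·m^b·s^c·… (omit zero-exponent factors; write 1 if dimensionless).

F = C/V (capacitance = charge per voltage),
    = A·s/(kg·m²·s⁻³·A⁻¹) (substituting C and V),
    = kg⁻¹·m⁻²·s⁴·A².
lx = lm/m² (illuminance = luminous flux per area),
    = m⁻²·cd.
So lx² = m⁻⁴·cd².
T = Wb/m² (flux density = flux per area),
    = kg·s⁻²·A⁻¹.
So T⁻² = kg⁻²·s⁴·A².
Combining: mol⁻¹·F·lx²·T⁻²·A² = mol⁻¹ · (kg⁻¹·m⁻²·s⁴·A²) · (m⁻⁴·cd²) · (kg⁻²·s⁴·A²) · A² = kg⁻³·m⁻⁶·s⁸·A⁶·mol⁻¹·cd².

kg⁻³·m⁻⁶·s⁸·A⁶·mol⁻¹·cd²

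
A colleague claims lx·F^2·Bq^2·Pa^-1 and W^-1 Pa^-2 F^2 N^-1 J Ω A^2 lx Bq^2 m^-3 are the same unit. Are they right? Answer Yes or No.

Left side:
  lx = m⁻²·cd.
  F = kg⁻¹·m⁻²·s⁴·A².
  So F² = kg⁻²·m⁻⁴·s⁸·A⁴.
  Bq = s⁻¹.
  So Bq² = s⁻².
  Pa = kg·m⁻¹·s⁻².
  So Pa⁻¹ = kg⁻¹·m·s².
  Combining: lx·F²·Bq²·Pa⁻¹ = (m⁻²·cd) · (kg⁻²·m⁻⁴·s⁸·A⁴) · s⁻² · (kg⁻¹·m·s²) = kg⁻³·m⁻⁵·s⁸·A⁴·cd.
Right side:
  W = J/s (power = energy per time),
      = kg·m²·s⁻³.
  So W⁻¹ = kg⁻¹·m⁻²·s³.
  Pa = N/m² (pressure = force per area),
      = kg·m⁻¹·s⁻².
  So Pa⁻² = kg⁻²·m²·s⁴.
  F = C/V (capacitance = charge per voltage),
      = A·s/(kg·m²·s⁻³·A⁻¹) (substituting C and V),
      = kg⁻¹·m⁻²·s⁴·A².
  So F² = kg⁻²·m⁻⁴·s⁸·A⁴.
  N = kg·m/s² = kg·m·s⁻² (force = mass × acceleration).
  So N⁻¹ = kg⁻¹·m⁻¹·s².
  J = N·m (work = force × distance),
      = kg·m²·s⁻².
  Ω = V/A (resistance = voltage per current),
      = kg·m²·s⁻³·A⁻².
  lx = lm/m² (illuminance = luminous flux per area),
      = m⁻²·cd.
  Bq = 1/s = s⁻¹ (activity is decays per second).
  So Bq² = s⁻².
  Combining: W⁻¹·Pa⁻²·F²·N⁻¹·J·Ω·A²·lx·Bq²·m⁻³ = (kg⁻¹·m⁻²·s³) · (kg⁻²·m²·s⁴) · (kg⁻²·m⁻⁴·s⁸·A⁴) · (kg⁻¹·m⁻¹·s²) · (kg·m²·s⁻²) · (kg·m²·s⁻³·A⁻²) · A² · (m⁻²·cd) · s⁻² · m⁻³ = kg⁻⁴·m⁻⁶·s¹⁰·A⁴·cd.
Left is kg⁻³·m⁻⁵·s⁸·A⁴·cd; right is kg⁻⁴·m⁻⁶·s¹⁰·A⁴·cd — different.

No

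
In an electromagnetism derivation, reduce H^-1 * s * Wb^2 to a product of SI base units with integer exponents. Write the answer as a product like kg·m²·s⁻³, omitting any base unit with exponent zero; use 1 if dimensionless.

H = kg·m²·s⁻²·A⁻².
So H⁻¹ = kg⁻¹·m⁻²·s²·A².
Wb = kg·m²·s⁻²·A⁻¹.
So Wb² = kg²·m⁴·s⁻⁴·A⁻².
Combining: H⁻¹·s·Wb² = (kg⁻¹·m⁻²·s²·A²) · s · (kg²·m⁴·s⁻⁴·A⁻²) = kg·m²·s⁻¹.

kg·m²·s⁻¹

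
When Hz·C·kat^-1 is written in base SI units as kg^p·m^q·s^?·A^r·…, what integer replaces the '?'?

1

Hz = s⁻¹.
C = s·A.
kat = s⁻¹·mol.
So kat⁻¹ = s·mol⁻¹.
Combining: Hz·C·kat⁻¹ = s⁻¹ · (s·A) · (s·mol⁻¹) = s·A·mol⁻¹.
The exponent of s is 1.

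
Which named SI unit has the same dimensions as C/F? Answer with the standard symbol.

V

C = A·s = s·A (charge = current × time).
F = C/V (capacitance = charge per voltage),
    = A·s/(kg·m²·s⁻³·A⁻¹) (substituting C and V),
    = kg⁻¹·m⁻²·s⁴·A².
So F⁻¹ = kg·m²·s⁻⁴·A⁻².
Combining: C·F⁻¹ = (s·A) · (kg·m²·s⁻⁴·A⁻²) = kg·m²·s⁻³·A⁻¹.
kg·m²·s⁻³·A⁻¹ is the base-SI form of the volt.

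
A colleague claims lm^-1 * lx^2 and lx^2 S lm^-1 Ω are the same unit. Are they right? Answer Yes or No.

Yes

Left side:
  lm = cd.
  So lm⁻¹ = cd⁻¹.
  lx = m⁻²·cd.
  So lx² = m⁻⁴·cd².
  Combining: lm⁻¹·lx² = cd⁻¹ · (m⁻⁴·cd²) = m⁻⁴·cd.
Right side:
  lx = m⁻²·cd.
  So lx² = m⁻⁴·cd².
  S = kg⁻¹·m⁻²·s³·A².
  lm = cd.
  So lm⁻¹ = cd⁻¹.
  Ω = kg·m²·s⁻³·A⁻².
  Combining: lx²·S·lm⁻¹·Ω = (m⁻⁴·cd²) · (kg⁻¹·m⁻²·s³·A²) · cd⁻¹ · (kg·m²·s⁻³·A⁻²) = m⁻⁴·cd.
Both reduce to m⁻⁴·cd.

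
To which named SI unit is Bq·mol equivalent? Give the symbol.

kat

Bq = 1/s = s⁻¹ (activity is decays per second).
Combining: Bq·mol = s⁻¹ · mol = s⁻¹·mol.
s⁻¹·mol is the base-SI form of the katal.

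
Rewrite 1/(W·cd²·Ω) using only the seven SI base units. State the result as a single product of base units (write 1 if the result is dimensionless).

W = J/s (power = energy per time),
    = kg·m²·s⁻³.
So W⁻¹ = kg⁻¹·m⁻²·s³.
Ω = V/A (resistance = voltage per current),
    = kg·m²·s⁻³·A⁻².
So Ω⁻¹ = kg⁻¹·m⁻²·s³·A².
Combining: W⁻¹·cd⁻²·Ω⁻¹ = (kg⁻¹·m⁻²·s³) · cd⁻² · (kg⁻¹·m⁻²·s³·A²) = kg⁻²·m⁻⁴·s⁶·A²·cd⁻².

kg⁻²·m⁻⁴·s⁶·A²·cd⁻²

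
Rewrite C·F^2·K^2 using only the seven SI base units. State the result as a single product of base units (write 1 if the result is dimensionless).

kg⁻²·m⁻⁴·s⁹·A⁵·K²

C = A·s = s·A (charge = current × time).
F = C/V (capacitance = charge per voltage),
    = A·s/(kg·m²·s⁻³·A⁻¹) (substituting C and V),
    = kg⁻¹·m⁻²·s⁴·A².
So F² = kg⁻²·m⁻⁴·s⁸·A⁴.
Combining: C·F²·K² = (s·A) · (kg⁻²·m⁻⁴·s⁸·A⁴) · K² = kg⁻²·m⁻⁴·s⁹·A⁵·K².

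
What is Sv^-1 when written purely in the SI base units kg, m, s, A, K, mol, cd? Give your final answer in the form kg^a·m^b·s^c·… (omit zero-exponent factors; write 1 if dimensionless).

Sv = m²·s⁻².
So Sv⁻¹ = m⁻²·s².

m⁻²·s²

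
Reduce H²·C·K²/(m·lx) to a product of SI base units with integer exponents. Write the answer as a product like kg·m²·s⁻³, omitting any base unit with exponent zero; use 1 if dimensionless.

kg²·m⁵·s⁻³·A⁻³·K²·cd⁻¹

H = Wb/A (inductance = flux per current),
    = kg·m²·s⁻²·A⁻².
So H² = kg²·m⁴·s⁻⁴·A⁻⁴.
C = A·s = s·A (charge = current × time).
lx = lm/m² (illuminance = luminous flux per area),
    = m⁻²·cd.
So lx⁻¹ = m²·cd⁻¹.
Combining: m⁻¹·H²·C·K²·lx⁻¹ = m⁻¹ · (kg²·m⁴·s⁻⁴·A⁻⁴) · (s·A) · K² · (m²·cd⁻¹) = kg²·m⁵·s⁻³·A⁻³·K²·cd⁻¹.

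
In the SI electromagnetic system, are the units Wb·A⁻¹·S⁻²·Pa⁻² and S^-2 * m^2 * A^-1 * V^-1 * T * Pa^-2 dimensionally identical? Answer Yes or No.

Left side:
  Wb = kg·m²·s⁻²·A⁻¹.
  S = kg⁻¹·m⁻²·s³·A².
  So S⁻² = kg²·m⁴·s⁻⁶·A⁻⁴.
  Pa = kg·m⁻¹·s⁻².
  So Pa⁻² = kg⁻²·m²·s⁴.
  Combining: Wb·A⁻¹·S⁻²·Pa⁻² = (kg·m²·s⁻²·A⁻¹) · A⁻¹ · (kg²·m⁴·s⁻⁶·A⁻⁴) · (kg⁻²·m²·s⁴) = kg·m⁸·s⁻⁴·A⁻⁶.
Right side:
  S = 1/Ω (conductance is reciprocal resistance),
      = kg⁻¹·m⁻²·s³·A².
  So S⁻² = kg²·m⁴·s⁻⁶·A⁻⁴.
  V = W/A (potential = power per current),
      = kg·m²·s⁻³·A⁻¹.
  So V⁻¹ = kg⁻¹·m⁻²·s³·A.
  T = Wb/m² (flux density = flux per area),
      = kg·s⁻²·A⁻¹.
  Pa = N/m² (pressure = force per area),
      = kg·m⁻¹·s⁻².
  So Pa⁻² = kg⁻²·m²·s⁴.
  Combining: S⁻²·m²·A⁻¹·V⁻¹·T·Pa⁻² = (kg²·m⁴·s⁻⁶·A⁻⁴) · m² · A⁻¹ · (kg⁻¹·m⁻²·s³·A) · (kg·s⁻²·A⁻¹) · (kg⁻²·m²·s⁴) = m⁶·s⁻¹·A⁻⁵.
Left is kg·m⁸·s⁻⁴·A⁻⁶; right is m⁶·s⁻¹·A⁻⁵ — different.

No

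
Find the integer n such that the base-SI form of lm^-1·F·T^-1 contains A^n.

3

lm = cd.
So lm⁻¹ = cd⁻¹.
F = kg⁻¹·m⁻²·s⁴·A².
T = kg·s⁻²·A⁻¹.
So T⁻¹ = kg⁻¹·s²·A.
Combining: lm⁻¹·F·T⁻¹ = cd⁻¹ · (kg⁻¹·m⁻²·s⁴·A²) · (kg⁻¹·s²·A) = kg⁻²·m⁻²·s⁶·A³·cd⁻¹.
The exponent of A is 3.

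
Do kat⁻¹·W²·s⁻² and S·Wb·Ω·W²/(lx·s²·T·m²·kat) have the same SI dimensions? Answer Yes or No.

No

Left side:
  kat = s⁻¹·mol.
  So kat⁻¹ = s·mol⁻¹.
  W = kg·m²·s⁻³.
  So W² = kg²·m⁴·s⁻⁶.
  Combining: kat⁻¹·W²·s⁻² = (s·mol⁻¹) · (kg²·m⁴·s⁻⁶) · s⁻² = kg²·m⁴·s⁻⁷·mol⁻¹.
Right side:
  S = kg⁻¹·m⁻²·s³·A².
  Wb = kg·m²·s⁻²·A⁻¹.
  lx = m⁻²·cd.
  So lx⁻¹ = m²·cd⁻¹.
  Ω = kg·m²·s⁻³·A⁻².
  T = kg·s⁻²·A⁻¹.
  So T⁻¹ = kg⁻¹·s²·A.
  W = kg·m²·s⁻³.
  So W² = kg²·m⁴·s⁻⁶.
  kat = s⁻¹·mol.
  So kat⁻¹ = s·mol⁻¹.
  Combining: S·Wb·lx⁻¹·Ω·s⁻²·T⁻¹·W²·m⁻²·kat⁻¹ = (kg⁻¹·m⁻²·s³·A²) · (kg·m²·s⁻²·A⁻¹) · (m²·cd⁻¹) · (kg·m²·s⁻³·A⁻²) · s⁻² · (kg⁻¹·s²·A) · (kg²·m⁴·s⁻⁶) · m⁻² · (s·mol⁻¹) = kg²·m⁶·s⁻⁷·mol⁻¹·cd⁻¹.
Left is kg²·m⁴·s⁻⁷·mol⁻¹; right is kg²·m⁶·s⁻⁷·mol⁻¹·cd⁻¹ — different.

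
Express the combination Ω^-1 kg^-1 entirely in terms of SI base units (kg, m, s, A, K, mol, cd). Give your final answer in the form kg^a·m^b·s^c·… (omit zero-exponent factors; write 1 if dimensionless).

Ω = V/A (resistance = voltage per current),
    = kg·m²·s⁻³·A⁻².
So Ω⁻¹ = kg⁻¹·m⁻²·s³·A².
Combining: Ω⁻¹·kg⁻¹ = (kg⁻¹·m⁻²·s³·A²) · kg⁻¹ = kg⁻²·m⁻²·s³·A².

kg⁻²·m⁻²·s³·A²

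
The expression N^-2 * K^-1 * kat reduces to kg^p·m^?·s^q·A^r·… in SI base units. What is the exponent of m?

N = kg·m/s² = kg·m·s⁻² (force = mass × acceleration).
So N⁻² = kg⁻²·m⁻²·s⁴.
kat = mol/s = s⁻¹·mol (catalytic activity).
Combining: N⁻²·K⁻¹·kat = (kg⁻²·m⁻²·s⁴) · K⁻¹ · (s⁻¹·mol) = kg⁻²·m⁻²·s³·K⁻¹·mol.
The exponent of m is -2.

-2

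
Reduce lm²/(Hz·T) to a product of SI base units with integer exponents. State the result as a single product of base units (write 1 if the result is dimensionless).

kg⁻¹·s³·A·cd²

lm = cd·sr = cd (luminous flux; sr is dimensionless).
So lm² = cd².
Hz = 1/s = s⁻¹ (frequency is cycles per second).
So Hz⁻¹ = s.
T = Wb/m² (flux density = flux per area),
    = kg·s⁻²·A⁻¹.
So T⁻¹ = kg⁻¹·s²·A.
Combining: lm²·Hz⁻¹·T⁻¹ = cd² · s · (kg⁻¹·s²·A) = kg⁻¹·s³·A·cd².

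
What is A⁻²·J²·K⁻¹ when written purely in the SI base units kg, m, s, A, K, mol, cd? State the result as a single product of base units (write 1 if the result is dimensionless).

kg²·m⁴·s⁻⁴·A⁻²·K⁻¹

J = N·m (work = force × distance),
    = kg·m²·s⁻².
So J² = kg²·m⁴·s⁻⁴.
Combining: A⁻²·J²·K⁻¹ = A⁻² · (kg²·m⁴·s⁻⁴) · K⁻¹ = kg²·m⁴·s⁻⁴·A⁻²·K⁻¹.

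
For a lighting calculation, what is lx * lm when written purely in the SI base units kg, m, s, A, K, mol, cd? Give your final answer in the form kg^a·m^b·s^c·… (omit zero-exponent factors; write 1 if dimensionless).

m⁻²·cd²

lx = m⁻²·cd.
lm = cd.
Combining: lx·lm = (m⁻²·cd) · cd = m⁻²·cd².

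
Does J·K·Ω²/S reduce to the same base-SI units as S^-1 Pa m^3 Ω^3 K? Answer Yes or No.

Left side:
  J = N·m (work = force × distance),
      = kg·m²·s⁻².
  Ω = V/A (resistance = voltage per current),
      = kg·m²·s⁻³·A⁻².
  So Ω² = kg²·m⁴·s⁻⁶·A⁻⁴.
  S = 1/Ω (conductance is reciprocal resistance),
      = kg⁻¹·m⁻²·s³·A².
  So S⁻¹ = kg·m²·s⁻³·A⁻².
  Combining: J·K·Ω²·S⁻¹ = (kg·m²·s⁻²) · K · (kg²·m⁴·s⁻⁶·A⁻⁴) · (kg·m²·s⁻³·A⁻²) = kg⁴·m⁸·s⁻¹¹·A⁻⁶·K.
Right side:
  S = 1/Ω (conductance is reciprocal resistance),
      = kg⁻¹·m⁻²·s³·A².
  So S⁻¹ = kg·m²·s⁻³·A⁻².
  Pa = N/m² (pressure = force per area),
      = kg·m⁻¹·s⁻².
  Ω = V/A (resistance = voltage per current),
      = kg·m²·s⁻³·A⁻².
  So Ω³ = kg³·m⁶·s⁻⁹·A⁻⁶.
  Combining: S⁻¹·Pa·m³·Ω³·K = (kg·m²·s⁻³·A⁻²) · (kg·m⁻¹·s⁻²) · m³ · (kg³·m⁶·s⁻⁹·A⁻⁶) · K = kg⁵·m¹⁰·s⁻¹⁴·A⁻⁸·K.
Left is kg⁴·m⁸·s⁻¹¹·A⁻⁶·K; right is kg⁵·m¹⁰·s⁻¹⁴·A⁻⁸·K — different.

No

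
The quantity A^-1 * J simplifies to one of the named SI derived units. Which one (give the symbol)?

Wb

J = N·m (work = force × distance),
    = kg·m²·s⁻².
Combining: A⁻¹·J = A⁻¹ · (kg·m²·s⁻²) = kg·m²·s⁻²·A⁻¹.
kg·m²·s⁻²·A⁻¹ is the base-SI form of the weber.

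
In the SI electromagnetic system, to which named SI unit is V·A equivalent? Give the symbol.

W

V = kg·m²·s⁻³·A⁻¹.
Combining: V·A = (kg·m²·s⁻³·A⁻¹) · A = kg·m²·s⁻³.
kg·m²·s⁻³ is the base-SI form of the watt.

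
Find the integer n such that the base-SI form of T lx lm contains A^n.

T = Wb/m² (flux density = flux per area),
    = kg·s⁻²·A⁻¹.
lx = lm/m² (illuminance = luminous flux per area),
    = m⁻²·cd.
lm = cd·sr = cd (luminous flux; sr is dimensionless).
Combining: T·lx·lm = (kg·s⁻²·A⁻¹) · (m⁻²·cd) · cd = kg·m⁻²·s⁻²·A⁻¹·cd².
The exponent of A is -1.

-1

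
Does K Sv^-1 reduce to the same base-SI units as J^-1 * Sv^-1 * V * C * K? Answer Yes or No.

Yes

Left side:
  Sv = J/kg (equivalent dose = energy per mass),
      = m²·s⁻².
  So Sv⁻¹ = m⁻²·s².
  Combining: K·Sv⁻¹ = K · (m⁻²·s²) = m⁻²·s²·K.
Right side:
  J = N·m (work = force × distance),
      = kg·m²·s⁻².
  So J⁻¹ = kg⁻¹·m⁻²·s².
  Sv = J/kg (equivalent dose = energy per mass),
      = m²·s⁻².
  So Sv⁻¹ = m⁻²·s².
  V = W/A (potential = power per current),
      = kg·m²·s⁻³·A⁻¹.
  C = A·s = s·A (charge = current × time).
  Combining: J⁻¹·Sv⁻¹·V·C·K = (kg⁻¹·m⁻²·s²) · (m⁻²·s²) · (kg·m²·s⁻³·A⁻¹) · (s·A) · K = m⁻²·s²·K.
Both reduce to m⁻²·s²·K.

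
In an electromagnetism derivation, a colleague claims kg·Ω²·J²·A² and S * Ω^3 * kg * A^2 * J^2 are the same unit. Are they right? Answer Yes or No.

Yes

Left side:
  Ω = kg·m²·s⁻³·A⁻².
  So Ω² = kg²·m⁴·s⁻⁶·A⁻⁴.
  J = kg·m²·s⁻².
  So J² = kg²·m⁴·s⁻⁴.
  Combining: kg·Ω²·J²·A² = kg · (kg²·m⁴·s⁻⁶·A⁻⁴) · (kg²·m⁴·s⁻⁴) · A² = kg⁵·m⁸·s⁻¹⁰·A⁻².
Right side:
  S = 1/Ω (conductance is reciprocal resistance),
      = kg⁻¹·m⁻²·s³·A².
  Ω = V/A (resistance = voltage per current),
      = kg·m²·s⁻³·A⁻².
  So Ω³ = kg³·m⁶·s⁻⁹·A⁻⁶.
  J = N·m (work = force × distance),
      = kg·m²·s⁻².
  So J² = kg²·m⁴·s⁻⁴.
  Combining: S·Ω³·kg·A²·J² = (kg⁻¹·m⁻²·s³·A²) · (kg³·m⁶·s⁻⁹·A⁻⁶) · kg · A² · (kg²·m⁴·s⁻⁴) = kg⁵·m⁸·s⁻¹⁰·A⁻².
Both reduce to kg⁵·m⁸·s⁻¹⁰·A⁻².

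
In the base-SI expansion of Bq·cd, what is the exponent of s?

-1

Bq = 1/s = s⁻¹ (activity is decays per second).
Combining: Bq·cd = s⁻¹ · cd = s⁻¹·cd.
The exponent of s is -1.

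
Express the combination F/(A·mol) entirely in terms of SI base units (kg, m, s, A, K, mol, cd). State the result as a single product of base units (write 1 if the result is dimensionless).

kg⁻¹·m⁻²·s⁴·A·mol⁻¹

F = C/V (capacitance = charge per voltage),
    = A·s/(kg·m²·s⁻³·A⁻¹) (substituting C and V),
    = kg⁻¹·m⁻²·s⁴·A².
Combining: A⁻¹·mol⁻¹·F = A⁻¹ · mol⁻¹ · (kg⁻¹·m⁻²·s⁴·A²) = kg⁻¹·m⁻²·s⁴·A·mol⁻¹.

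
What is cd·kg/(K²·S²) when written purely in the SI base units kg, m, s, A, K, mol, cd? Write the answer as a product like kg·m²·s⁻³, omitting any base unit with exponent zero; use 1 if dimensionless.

S = 1/Ω (conductance is reciprocal resistance),
    = kg⁻¹·m⁻²·s³·A².
So S⁻² = kg²·m⁴·s⁻⁶·A⁻⁴.
Combining: K⁻²·cd·kg·S⁻² = K⁻² · cd · kg · (kg²·m⁴·s⁻⁶·A⁻⁴) = kg³·m⁴·s⁻⁶·A⁻⁴·K⁻²·cd.

kg³·m⁴·s⁻⁶·A⁻⁴·K⁻²·cd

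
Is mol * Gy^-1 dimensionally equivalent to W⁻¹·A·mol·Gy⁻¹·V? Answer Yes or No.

Yes

Left side:
  Gy = m²·s⁻².
  So Gy⁻¹ = m⁻²·s².
  Combining: mol·Gy⁻¹ = mol · (m⁻²·s²) = m⁻²·s²·mol.
Right side:
  W = J/s (power = energy per time),
      = kg·m²·s⁻³.
  So W⁻¹ = kg⁻¹·m⁻²·s³.
  Gy = J/kg (absorbed dose = energy per mass),
      = m²·s⁻².
  So Gy⁻¹ = m⁻²·s².
  V = W/A (potential = power per current),
      = kg·m²·s⁻³·A⁻¹.
  Combining: W⁻¹·A·mol·Gy⁻¹·V = (kg⁻¹·m⁻²·s³) · A · mol · (m⁻²·s²) · (kg·m²·s⁻³·A⁻¹) = m⁻²·s²·mol.
Both reduce to m⁻²·s²·mol.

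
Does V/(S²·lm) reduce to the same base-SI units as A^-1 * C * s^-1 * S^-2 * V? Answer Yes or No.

Left side:
  S = 1/Ω (conductance is reciprocal resistance),
      = kg⁻¹·m⁻²·s³·A².
  So S⁻² = kg²·m⁴·s⁻⁶·A⁻⁴.
  lm = cd·sr = cd (luminous flux; sr is dimensionless).
  So lm⁻¹ = cd⁻¹.
  V = W/A (potential = power per current),
      = kg·m²·s⁻³·A⁻¹.
  Combining: S⁻²·lm⁻¹·V = (kg²·m⁴·s⁻⁶·A⁻⁴) · cd⁻¹ · (kg·m²·s⁻³·A⁻¹) = kg³·m⁶·s⁻⁹·A⁻⁵·cd⁻¹.
Right side:
  C = A·s = s·A (charge = current × time).
  S = 1/Ω (conductance is reciprocal resistance),
      = kg⁻¹·m⁻²·s³·A².
  So S⁻² = kg²·m⁴·s⁻⁶·A⁻⁴.
  V = W/A (potential = power per current),
      = kg·m²·s⁻³·A⁻¹.
  Combining: A⁻¹·C·s⁻¹·S⁻²·V = A⁻¹ · (s·A) · s⁻¹ · (kg²·m⁴·s⁻⁶·A⁻⁴) · (kg·m²·s⁻³·A⁻¹) = kg³·m⁶·s⁻⁹·A⁻⁵.
Left is kg³·m⁶·s⁻⁹·A⁻⁵·cd⁻¹; right is kg³·m⁶·s⁻⁹·A⁻⁵ — different.

No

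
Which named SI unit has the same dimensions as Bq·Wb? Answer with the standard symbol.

Bq = s⁻¹.
Wb = kg·m²·s⁻²·A⁻¹.
Combining: Bq·Wb = s⁻¹ · (kg·m²·s⁻²·A⁻¹) = kg·m²·s⁻³·A⁻¹.
kg·m²·s⁻³·A⁻¹ is the base-SI form of the volt.

V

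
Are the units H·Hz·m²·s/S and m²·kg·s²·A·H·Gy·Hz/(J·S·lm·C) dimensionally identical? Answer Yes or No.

No

Left side:
  H = Wb/A (inductance = flux per current),
      = kg·m²·s⁻²·A⁻².
  Hz = 1/s = s⁻¹ (frequency is cycles per second).
  S = 1/Ω (conductance is reciprocal resistance),
      = kg⁻¹·m⁻²·s³·A².
  So S⁻¹ = kg·m²·s⁻³·A⁻².
  Combining: H·Hz·m²·s·S⁻¹ = (kg·m²·s⁻²·A⁻²) · s⁻¹ · m² · s · (kg·m²·s⁻³·A⁻²) = kg²·m⁶·s⁻⁵·A⁻⁴.
Right side:
  J = N·m (work = force × distance),
      = kg·m²·s⁻².
  So J⁻¹ = kg⁻¹·m⁻²·s².
  S = 1/Ω (conductance is reciprocal resistance),
      = kg⁻¹·m⁻²·s³·A².
  So S⁻¹ = kg·m²·s⁻³·A⁻².
  lm = cd·sr = cd (luminous flux; sr is dimensionless).
  So lm⁻¹ = cd⁻¹.
  H = Wb/A (inductance = flux per current),
      = kg·m²·s⁻²·A⁻².
  Gy = J/kg (absorbed dose = energy per mass),
      = m²·s⁻².
  Hz = 1/s = s⁻¹ (frequency is cycles per second).
  C = A·s = s·A (charge = current × time).
  So C⁻¹ = s⁻¹·A⁻¹.
  Combining: m²·J⁻¹·S⁻¹·kg·s²·A·lm⁻¹·H·Gy·Hz·C⁻¹ = m² · (kg⁻¹·m⁻²·s²) · (kg·m²·s⁻³·A⁻²) · kg · s² · A · cd⁻¹ · (kg·m²·s⁻²·A⁻²) · (m²·s⁻²) · s⁻¹ · (s⁻¹·A⁻¹) = kg²·m⁶·s⁻⁵·A⁻⁴·cd⁻¹.
Left is kg²·m⁶·s⁻⁵·A⁻⁴; right is kg²·m⁶·s⁻⁵·A⁻⁴·cd⁻¹ — different.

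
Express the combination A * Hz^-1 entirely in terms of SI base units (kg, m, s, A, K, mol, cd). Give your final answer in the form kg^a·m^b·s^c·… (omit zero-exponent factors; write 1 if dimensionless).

Hz = s⁻¹.
So Hz⁻¹ = s.
Combining: A·Hz⁻¹ = A · s = s·A.

s·A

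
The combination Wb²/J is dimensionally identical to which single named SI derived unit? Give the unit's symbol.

H

J = N·m (work = force × distance),
    = kg·m²·s⁻².
So J⁻¹ = kg⁻¹·m⁻²·s².
Wb = V·s (flux: a volt is a weber per second),
    = kg·m²·s⁻²·A⁻¹.
So Wb² = kg²·m⁴·s⁻⁴·A⁻².
Combining: J⁻¹·Wb² = (kg⁻¹·m⁻²·s²) · (kg²·m⁴·s⁻⁴·A⁻²) = kg·m²·s⁻²·A⁻².
kg·m²·s⁻²·A⁻² is the base-SI form of the henry.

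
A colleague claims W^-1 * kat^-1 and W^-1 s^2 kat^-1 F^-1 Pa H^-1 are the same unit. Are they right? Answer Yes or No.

No

Left side:
  W = kg·m²·s⁻³.
  So W⁻¹ = kg⁻¹·m⁻²·s³.
  kat = s⁻¹·mol.
  So kat⁻¹ = s·mol⁻¹.
  Combining: W⁻¹·kat⁻¹ = (kg⁻¹·m⁻²·s³) · (s·mol⁻¹) = kg⁻¹·m⁻²·s⁴·mol⁻¹.
Right side:
  W = J/s (power = energy per time),
      = kg·m²·s⁻³.
  So W⁻¹ = kg⁻¹·m⁻²·s³.
  kat = mol/s = s⁻¹·mol (catalytic activity).
  So kat⁻¹ = s·mol⁻¹.
  F = C/V (capacitance = charge per voltage),
      = A·s/(kg·m²·s⁻³·A⁻¹) (substituting C and V),
      = kg⁻¹·m⁻²·s⁴·A².
  So F⁻¹ = kg·m²·s⁻⁴·A⁻².
  Pa = N/m² (pressure = force per area),
      = kg·m⁻¹·s⁻².
  H = Wb/A (inductance = flux per current),
      = kg·m²·s⁻²·A⁻².
  So H⁻¹ = kg⁻¹·m⁻²·s²·A².
  Combining: W⁻¹·s²·kat⁻¹·F⁻¹·Pa·H⁻¹ = (kg⁻¹·m⁻²·s³) · s² · (s·mol⁻¹) · (kg·m²·s⁻⁴·A⁻²) · (kg·m⁻¹·s⁻²) · (kg⁻¹·m⁻²·s²·A²) = m⁻³·s²·mol⁻¹.
Left is kg⁻¹·m⁻²·s⁴·mol⁻¹; right is m⁻³·s²·mol⁻¹ — different.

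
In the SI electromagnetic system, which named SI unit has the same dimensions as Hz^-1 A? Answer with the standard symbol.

Hz = 1/s = s⁻¹ (frequency is cycles per second).
So Hz⁻¹ = s.
Combining: Hz⁻¹·A = s · A = s·A.
s·A is the base-SI form of the coulomb.

C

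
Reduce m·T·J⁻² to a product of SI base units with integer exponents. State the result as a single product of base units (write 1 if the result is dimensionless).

T = kg·s⁻²·A⁻¹.
J = kg·m²·s⁻².
So J⁻² = kg⁻²·m⁻⁴·s⁴.
Combining: m·T·J⁻² = m · (kg·s⁻²·A⁻¹) · (kg⁻²·m⁻⁴·s⁴) = kg⁻¹·m⁻³·s²·A⁻¹.

kg⁻¹·m⁻³·s²·A⁻¹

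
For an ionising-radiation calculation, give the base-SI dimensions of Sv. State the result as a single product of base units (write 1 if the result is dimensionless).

m²·s⁻²

Sv = m²·s⁻².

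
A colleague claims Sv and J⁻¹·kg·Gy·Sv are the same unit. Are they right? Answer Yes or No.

Yes

Left side:
  Sv = m²·s⁻².
Right side:
  J = kg·m²·s⁻².
  So J⁻¹ = kg⁻¹·m⁻²·s².
  Gy = m²·s⁻².
  Sv = m²·s⁻².
  Combining: J⁻¹·kg·Gy·Sv = (kg⁻¹·m⁻²·s²) · kg · (m²·s⁻²) · (m²·s⁻²) = m²·s⁻².
Both reduce to m²·s⁻².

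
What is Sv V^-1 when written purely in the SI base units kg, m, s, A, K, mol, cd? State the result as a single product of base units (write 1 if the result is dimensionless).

Sv = J/kg (equivalent dose = energy per mass),
    = m²·s⁻².
V = W/A (potential = power per current),
    = kg·m²·s⁻³·A⁻¹.
So V⁻¹ = kg⁻¹·m⁻²·s³·A.
Combining: Sv·V⁻¹ = (m²·s⁻²) · (kg⁻¹·m⁻²·s³·A) = kg⁻¹·s·A.

kg⁻¹·s·A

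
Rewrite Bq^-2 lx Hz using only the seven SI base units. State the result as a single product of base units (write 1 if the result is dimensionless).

Bq = s⁻¹.
So Bq⁻² = s².
lx = m⁻²·cd.
Hz = s⁻¹.
Combining: Bq⁻²·lx·Hz = s² · (m⁻²·cd) · s⁻¹ = m⁻²·s·cd.

m⁻²·s·cd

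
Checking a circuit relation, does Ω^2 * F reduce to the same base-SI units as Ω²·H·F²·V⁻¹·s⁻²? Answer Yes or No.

No

Left side:
  Ω = V/A (resistance = voltage per current),
      = kg·m²·s⁻³·A⁻².
  So Ω² = kg²·m⁴·s⁻⁶·A⁻⁴.
  F = C/V (capacitance = charge per voltage),
      = A·s/(kg·m²·s⁻³·A⁻¹) (substituting C and V),
      = kg⁻¹·m⁻²·s⁴·A².
  Combining: Ω²·F = (kg²·m⁴·s⁻⁶·A⁻⁴) · (kg⁻¹·m⁻²·s⁴·A²) = kg·m²·s⁻²·A⁻².
Right side:
  Ω = V/A (resistance = voltage per current),
      = kg·m²·s⁻³·A⁻².
  So Ω² = kg²·m⁴·s⁻⁶·A⁻⁴.
  H = Wb/A (inductance = flux per current),
      = kg·m²·s⁻²·A⁻².
  F = C/V (capacitance = charge per voltage),
      = A·s/(kg·m²·s⁻³·A⁻¹) (substituting C and V),
      = kg⁻¹·m⁻²·s⁴·A².
  So F² = kg⁻²·m⁻⁴·s⁸·A⁴.
  V = W/A (potential = power per current),
      = kg·m²·s⁻³·A⁻¹.
  So V⁻¹ = kg⁻¹·m⁻²·s³·A.
  Combining: Ω²·H·F²·V⁻¹·s⁻² = (kg²·m⁴·s⁻⁶·A⁻⁴) · (kg·m²·s⁻²·A⁻²) · (kg⁻²·m⁻⁴·s⁸·A⁴) · (kg⁻¹·m⁻²·s³·A) · s⁻² = s·A⁻¹.
Left is kg·m²·s⁻²·A⁻²; right is s·A⁻¹ — different.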